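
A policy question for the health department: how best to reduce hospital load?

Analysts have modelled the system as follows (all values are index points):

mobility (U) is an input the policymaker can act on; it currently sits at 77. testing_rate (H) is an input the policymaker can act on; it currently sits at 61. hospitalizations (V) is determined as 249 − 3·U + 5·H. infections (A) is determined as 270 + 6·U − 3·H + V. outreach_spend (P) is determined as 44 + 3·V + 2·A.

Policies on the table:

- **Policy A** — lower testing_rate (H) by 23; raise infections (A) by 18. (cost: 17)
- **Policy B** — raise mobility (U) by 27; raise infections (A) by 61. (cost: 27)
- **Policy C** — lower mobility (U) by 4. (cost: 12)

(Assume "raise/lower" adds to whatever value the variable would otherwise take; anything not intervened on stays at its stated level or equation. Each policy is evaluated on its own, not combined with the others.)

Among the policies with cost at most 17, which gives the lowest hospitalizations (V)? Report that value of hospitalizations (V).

208

Policy A (H − 23, A + 18):
  U = 77
  H = 61 − 23 = 38
  V = 249 − 3·77 + 5·38 = 208
Policy C (U − 4):
  U = 77 − 4 = 73
  H = 61
  V = 249 − 3·73 + 5·61 = 335
Comparing — Policy A: V=208, Policy C: V=335. Lowest is 208 (Policy A).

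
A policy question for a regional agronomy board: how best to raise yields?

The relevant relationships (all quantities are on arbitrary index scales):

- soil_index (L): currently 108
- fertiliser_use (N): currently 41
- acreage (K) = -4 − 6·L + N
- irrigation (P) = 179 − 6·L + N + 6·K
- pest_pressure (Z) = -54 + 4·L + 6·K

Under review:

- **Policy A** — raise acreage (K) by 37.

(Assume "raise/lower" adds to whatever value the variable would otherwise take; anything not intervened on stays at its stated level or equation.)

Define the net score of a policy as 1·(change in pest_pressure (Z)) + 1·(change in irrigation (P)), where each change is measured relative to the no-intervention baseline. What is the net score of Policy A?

444

Baseline:
  L = 108
  N = 41
  K = -4 − 6·108 + 41 = -611
  P = 179 − 6·108 + 41 + 6·(-611) = -4094
  Z = -54 + 4·108 + 6·(-611) = -3288
Policy A (K + 37):
  L = 108
  N = 41
  K = -4 − 6·108 + 41 (+37 from intervention) = -574
  P = 179 − 6·108 + 41 + 6·(-574) = -3872
  Z = -54 + 4·108 + 6·(-574) = -3066
ΔZ = -3066 − (-3288) = 222; ΔP = -3872 − (-4094) = 222
Score = 1·222 + 1·222 = 444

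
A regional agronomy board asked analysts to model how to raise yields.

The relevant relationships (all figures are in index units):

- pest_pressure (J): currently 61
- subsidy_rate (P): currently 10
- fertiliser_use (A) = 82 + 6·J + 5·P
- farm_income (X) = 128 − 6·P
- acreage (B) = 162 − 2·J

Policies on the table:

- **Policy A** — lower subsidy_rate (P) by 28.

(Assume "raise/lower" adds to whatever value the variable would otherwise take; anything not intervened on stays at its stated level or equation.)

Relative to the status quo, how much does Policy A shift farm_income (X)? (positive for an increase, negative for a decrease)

Baseline:
  P = 10
  X = 128 − 6·10 = 68
Policy A (P − 28):
  P = 10 − 28 = -18
  X = 128 − 6·(-18) = 236
Change in X: 236 − 68 = 168

168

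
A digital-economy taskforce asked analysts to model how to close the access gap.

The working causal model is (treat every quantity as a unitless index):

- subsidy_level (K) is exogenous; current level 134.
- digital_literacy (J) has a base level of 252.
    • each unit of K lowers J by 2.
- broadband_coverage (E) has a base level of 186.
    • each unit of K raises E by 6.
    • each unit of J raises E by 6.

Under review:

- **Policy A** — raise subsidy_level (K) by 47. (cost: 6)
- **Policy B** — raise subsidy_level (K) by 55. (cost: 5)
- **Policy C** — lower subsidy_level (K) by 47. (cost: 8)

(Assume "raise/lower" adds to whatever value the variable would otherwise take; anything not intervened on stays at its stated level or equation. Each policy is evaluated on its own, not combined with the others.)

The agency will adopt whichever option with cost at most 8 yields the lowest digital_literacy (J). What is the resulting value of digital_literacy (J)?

Policy A (K + 47):
  K = 134 + 47 = 181
  J = 252 − 2·181 = -110
Policy B (K + 55):
  K = 134 + 55 = 189
  J = 252 − 2·189 = -126
Policy C (K − 47):
  K = 134 − 47 = 87
  J = 252 − 2·87 = 78
Comparing — Policy A: J=-110, Policy B: J=-126, Policy C: J=78. Lowest is -126 (Policy B).

-126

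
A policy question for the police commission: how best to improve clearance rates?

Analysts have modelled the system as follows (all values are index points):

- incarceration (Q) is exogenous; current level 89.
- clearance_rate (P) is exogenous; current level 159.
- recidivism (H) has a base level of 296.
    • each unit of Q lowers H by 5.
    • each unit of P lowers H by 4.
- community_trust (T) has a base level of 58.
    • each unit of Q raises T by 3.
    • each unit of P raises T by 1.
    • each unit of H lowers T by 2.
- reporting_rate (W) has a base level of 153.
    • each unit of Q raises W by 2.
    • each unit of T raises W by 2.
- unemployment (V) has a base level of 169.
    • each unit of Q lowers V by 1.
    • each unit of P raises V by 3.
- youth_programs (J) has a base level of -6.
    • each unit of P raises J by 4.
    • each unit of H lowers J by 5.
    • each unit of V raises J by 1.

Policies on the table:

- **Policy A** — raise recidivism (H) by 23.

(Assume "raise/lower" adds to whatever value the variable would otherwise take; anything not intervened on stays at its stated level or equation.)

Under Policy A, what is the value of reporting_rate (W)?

Policy A (H + 23):
  Q = 89
  P = 159
  H = 296 − 5·89 − 4·159 (+23 from intervention) = -762
  T = 58 + 3·89 + 159 − 2·(-762) = 2008
  W = 153 + 2·89 + 2·2008 = 4347

4347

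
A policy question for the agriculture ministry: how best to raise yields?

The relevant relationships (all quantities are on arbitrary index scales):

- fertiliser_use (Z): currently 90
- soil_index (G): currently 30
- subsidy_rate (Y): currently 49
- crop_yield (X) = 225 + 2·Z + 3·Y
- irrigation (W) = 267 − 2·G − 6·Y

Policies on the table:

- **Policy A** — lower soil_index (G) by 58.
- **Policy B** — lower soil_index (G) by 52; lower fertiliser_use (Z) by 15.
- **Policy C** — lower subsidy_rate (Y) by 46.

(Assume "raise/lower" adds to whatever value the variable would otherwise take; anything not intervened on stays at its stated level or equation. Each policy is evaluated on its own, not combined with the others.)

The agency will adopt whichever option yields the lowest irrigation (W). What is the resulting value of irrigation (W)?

17

Policy A (G − 58):
  G = 30 − 58 = -28
  Y = 49
  W = 267 − 2·(-28) − 6·49 = 29
Policy B (G − 52, Z − 15):
  G = 30 − 52 = -22
  Y = 49
  W = 267 − 2·(-22) − 6·49 = 17
Policy C (Y − 46):
  G = 30
  Y = 49 − 46 = 3
  W = 267 − 2·30 − 6·3 = 189
Comparing — Policy A: W=29, Policy B: W=17, Policy C: W=189. Lowest is 17 (Policy B).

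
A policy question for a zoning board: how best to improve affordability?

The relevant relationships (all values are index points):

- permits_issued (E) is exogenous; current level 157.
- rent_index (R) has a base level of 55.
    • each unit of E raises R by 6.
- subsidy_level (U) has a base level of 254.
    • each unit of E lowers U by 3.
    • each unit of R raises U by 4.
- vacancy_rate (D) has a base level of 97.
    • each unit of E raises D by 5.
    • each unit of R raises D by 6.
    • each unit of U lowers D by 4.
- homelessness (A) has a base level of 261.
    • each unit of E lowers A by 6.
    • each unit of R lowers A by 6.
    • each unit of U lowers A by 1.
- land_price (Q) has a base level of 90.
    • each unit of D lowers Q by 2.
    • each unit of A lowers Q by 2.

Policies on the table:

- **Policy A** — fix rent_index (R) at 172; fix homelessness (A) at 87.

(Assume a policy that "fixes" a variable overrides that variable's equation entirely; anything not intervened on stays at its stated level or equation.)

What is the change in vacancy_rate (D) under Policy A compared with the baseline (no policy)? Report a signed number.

8250

Baseline:
  E = 157
  R = 55 + 6·157 = 997
  U = 254 − 3·157 + 4·997 = 3771
  D = 97 + 5·157 + 6·997 − 4·3771 = -8220
Policy A (R := 172, A := 87):
  E = 157
  R = 172
  U = 254 − 3·157 + 4·172 = 471
  D = 97 + 5·157 + 6·172 − 4·471 = 30
Change in D: 30 − (-8220) = 8250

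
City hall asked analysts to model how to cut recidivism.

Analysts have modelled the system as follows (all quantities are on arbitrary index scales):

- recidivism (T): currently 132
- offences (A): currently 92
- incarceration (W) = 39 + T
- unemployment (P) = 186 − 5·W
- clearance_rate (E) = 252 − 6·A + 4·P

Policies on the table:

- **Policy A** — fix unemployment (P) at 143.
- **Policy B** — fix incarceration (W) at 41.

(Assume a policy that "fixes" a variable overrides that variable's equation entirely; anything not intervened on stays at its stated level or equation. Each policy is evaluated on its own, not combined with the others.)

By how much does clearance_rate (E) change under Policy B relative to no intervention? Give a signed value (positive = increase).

2600

Baseline:
  T = 132
  A = 92
  W = 39 + 132 = 171
  P = 186 − 5·171 = -669
  E = 252 − 6·92 + 4·(-669) = -2976
Policy B (W := 41):
  T = 132
  A = 92
  W = 41
  P = 186 − 5·41 = -19
  E = 252 − 6·92 + 4·(-19) = -376
Change in E: -376 − (-2976) = 2600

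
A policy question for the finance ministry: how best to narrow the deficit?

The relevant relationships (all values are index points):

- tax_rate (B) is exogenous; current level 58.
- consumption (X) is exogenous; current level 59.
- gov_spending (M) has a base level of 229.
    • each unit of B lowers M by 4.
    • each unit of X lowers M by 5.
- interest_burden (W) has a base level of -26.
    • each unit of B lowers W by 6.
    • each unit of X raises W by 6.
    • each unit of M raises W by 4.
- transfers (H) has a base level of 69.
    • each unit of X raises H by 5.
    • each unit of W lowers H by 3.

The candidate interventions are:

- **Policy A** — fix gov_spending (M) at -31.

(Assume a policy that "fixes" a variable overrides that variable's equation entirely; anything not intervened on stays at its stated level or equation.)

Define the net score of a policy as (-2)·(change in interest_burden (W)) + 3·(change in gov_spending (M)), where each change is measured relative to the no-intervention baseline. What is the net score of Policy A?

Baseline:
  B = 58
  X = 59
  M = 229 − 4·58 − 5·59 = -298
  W = -26 − 6·58 + 6·59 + 4·(-298) = -1212
Policy A (M := -31):
  B = 58
  X = 59
  M = -31
  W = -26 − 6·58 + 6·59 + 4·(-31) = -144
ΔW = -144 − (-1212) = 1068; ΔM = -31 − (-298) = 267
Score = (-2)·1068 + 3·267 = -1335

-1335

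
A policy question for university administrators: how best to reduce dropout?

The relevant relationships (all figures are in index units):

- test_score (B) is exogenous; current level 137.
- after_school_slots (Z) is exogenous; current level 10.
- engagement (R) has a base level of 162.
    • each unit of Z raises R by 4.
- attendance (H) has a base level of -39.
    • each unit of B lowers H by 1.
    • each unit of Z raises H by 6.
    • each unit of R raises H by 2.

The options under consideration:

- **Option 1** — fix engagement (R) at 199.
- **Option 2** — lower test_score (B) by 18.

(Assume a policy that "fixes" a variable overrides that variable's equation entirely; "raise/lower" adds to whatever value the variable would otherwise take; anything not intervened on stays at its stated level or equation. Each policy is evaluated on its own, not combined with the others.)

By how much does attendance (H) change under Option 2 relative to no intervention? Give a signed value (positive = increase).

Baseline:
  B = 137
  Z = 10
  R = 162 + 4·10 = 202
  H = -39 − 137 + 6·10 + 2·202 = 288
Option 2 (B − 18):
  B = 137 − 18 = 119
  Z = 10
  R = 162 + 4·10 = 202
  H = -39 − 119 + 6·10 + 2·202 = 306
Change in H: 306 − 288 = 18

18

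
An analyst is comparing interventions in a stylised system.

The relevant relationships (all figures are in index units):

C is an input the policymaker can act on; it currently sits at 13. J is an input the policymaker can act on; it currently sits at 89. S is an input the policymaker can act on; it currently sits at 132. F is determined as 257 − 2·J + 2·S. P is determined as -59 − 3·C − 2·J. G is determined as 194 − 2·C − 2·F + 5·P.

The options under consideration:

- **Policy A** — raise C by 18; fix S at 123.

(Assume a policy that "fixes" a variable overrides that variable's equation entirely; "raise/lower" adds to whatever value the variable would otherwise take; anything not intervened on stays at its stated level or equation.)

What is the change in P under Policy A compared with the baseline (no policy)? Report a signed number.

Baseline:
  C = 13
  J = 89
  P = -59 − 3·13 − 2·89 = -276
Policy A (C + 18, S := 123):
  C = 13 + 18 = 31
  J = 89
  P = -59 − 3·31 − 2·89 = -330
Change in P: -330 − (-276) = -54

-54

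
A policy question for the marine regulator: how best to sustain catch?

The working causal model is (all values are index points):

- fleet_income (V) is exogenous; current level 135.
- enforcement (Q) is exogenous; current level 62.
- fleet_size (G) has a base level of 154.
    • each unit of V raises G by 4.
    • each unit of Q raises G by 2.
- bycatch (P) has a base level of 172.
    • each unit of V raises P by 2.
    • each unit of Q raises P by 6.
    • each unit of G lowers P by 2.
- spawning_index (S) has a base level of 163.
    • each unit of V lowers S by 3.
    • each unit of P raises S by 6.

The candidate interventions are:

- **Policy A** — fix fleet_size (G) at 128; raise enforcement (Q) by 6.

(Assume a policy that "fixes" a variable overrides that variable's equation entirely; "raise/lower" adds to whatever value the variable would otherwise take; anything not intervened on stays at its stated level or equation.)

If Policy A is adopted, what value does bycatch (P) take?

Policy A (G := 128, Q + 6):
  V = 135
  Q = 62 + 6 = 68
  G = 128
  P = 172 + 2·135 + 6·68 − 2·128 = 594

594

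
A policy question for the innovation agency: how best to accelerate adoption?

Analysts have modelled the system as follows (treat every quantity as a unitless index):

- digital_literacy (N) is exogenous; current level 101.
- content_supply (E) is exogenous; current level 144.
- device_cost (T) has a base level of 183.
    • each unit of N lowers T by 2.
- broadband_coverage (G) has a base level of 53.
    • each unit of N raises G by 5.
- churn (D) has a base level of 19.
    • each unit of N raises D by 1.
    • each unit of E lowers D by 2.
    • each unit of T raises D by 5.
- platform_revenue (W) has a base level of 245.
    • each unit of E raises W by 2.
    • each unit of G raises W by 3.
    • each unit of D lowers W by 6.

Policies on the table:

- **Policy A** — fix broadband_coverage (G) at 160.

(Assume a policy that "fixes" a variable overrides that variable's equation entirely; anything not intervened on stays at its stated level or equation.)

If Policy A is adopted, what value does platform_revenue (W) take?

2591

Policy A (G := 160):
  N = 101
  E = 144
  T = 183 − 2·101 = -19
  G = 160
  D = 19 + 101 − 2·144 + 5·(-19) = -263
  W = 245 + 2·144 + 3·160 − 6·(-263) = 2591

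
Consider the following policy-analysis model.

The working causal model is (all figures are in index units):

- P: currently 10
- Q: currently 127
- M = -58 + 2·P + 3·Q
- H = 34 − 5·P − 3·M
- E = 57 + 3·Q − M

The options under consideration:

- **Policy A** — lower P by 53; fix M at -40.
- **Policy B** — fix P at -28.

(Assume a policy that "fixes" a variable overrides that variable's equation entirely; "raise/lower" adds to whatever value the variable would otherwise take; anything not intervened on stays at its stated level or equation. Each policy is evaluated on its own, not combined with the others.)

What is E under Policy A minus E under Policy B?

307

Policy A (P − 53, M := -40):
  P = 10 − 53 = -43
  Q = 127
  M = -40
  E = 57 + 3·127 − (-40) = 478
Policy B (P := -28):
  P = -28
  Q = 127
  M = -58 + 2·(-28) + 3·127 = 267
  E = 57 + 3·127 − 267 = 171
E: 478 − 171 = 307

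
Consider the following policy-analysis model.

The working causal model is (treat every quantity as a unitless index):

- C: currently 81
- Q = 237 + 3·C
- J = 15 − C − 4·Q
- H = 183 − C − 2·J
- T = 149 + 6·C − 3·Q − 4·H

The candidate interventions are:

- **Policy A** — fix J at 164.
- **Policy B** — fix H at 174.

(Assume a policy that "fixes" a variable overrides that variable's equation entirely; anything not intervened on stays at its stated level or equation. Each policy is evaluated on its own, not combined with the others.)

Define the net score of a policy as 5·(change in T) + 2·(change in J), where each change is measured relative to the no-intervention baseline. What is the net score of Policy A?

90300

Baseline:
  C = 81
  Q = 237 + 3·81 = 480
  J = 15 − 81 − 4·480 = -1986
  H = 183 − 81 − 2·(-1986) = 4074
  T = 149 + 6·81 − 3·480 − 4·4074 = -17101
Policy A (J := 164):
  C = 81
  Q = 237 + 3·81 = 480
  J = 164
  H = 183 − 81 − 2·164 = -226
  T = 149 + 6·81 − 3·480 − 4·(-226) = 99
ΔT = 99 − (-17101) = 17200; ΔJ = 164 − (-1986) = 2150
Score = 5·17200 + 2·2150 = 90300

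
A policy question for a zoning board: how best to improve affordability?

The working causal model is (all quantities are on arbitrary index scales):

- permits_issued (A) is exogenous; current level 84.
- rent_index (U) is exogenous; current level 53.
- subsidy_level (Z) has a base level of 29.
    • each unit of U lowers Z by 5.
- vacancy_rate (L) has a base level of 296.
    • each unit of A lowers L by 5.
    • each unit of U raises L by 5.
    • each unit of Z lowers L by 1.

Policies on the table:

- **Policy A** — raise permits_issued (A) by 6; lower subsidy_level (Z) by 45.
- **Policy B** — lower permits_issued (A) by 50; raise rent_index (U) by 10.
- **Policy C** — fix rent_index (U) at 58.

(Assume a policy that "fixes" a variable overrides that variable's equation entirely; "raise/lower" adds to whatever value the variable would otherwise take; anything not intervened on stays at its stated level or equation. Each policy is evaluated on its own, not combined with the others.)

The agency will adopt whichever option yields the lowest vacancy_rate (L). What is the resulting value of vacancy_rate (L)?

Policy A (A + 6, Z − 45):
  A = 84 + 6 = 90
  U = 53
  Z = 29 − 5·53 (−45 from intervention) = -281
  L = 296 − 5·90 + 5·53 − (-281) = 392
Policy B (A − 50, U + 10):
  A = 84 − 50 = 34
  U = 53 + 10 = 63
  Z = 29 − 5·63 = -286
  L = 296 − 5·34 + 5·63 − (-286) = 727
Policy C (U := 58):
  A = 84
  U = 58
  Z = 29 − 5·58 = -261
  L = 296 − 5·84 + 5·58 − (-261) = 427
Comparing — Policy A: L=392, Policy B: L=727, Policy C: L=427. Lowest is 392 (Policy A).

392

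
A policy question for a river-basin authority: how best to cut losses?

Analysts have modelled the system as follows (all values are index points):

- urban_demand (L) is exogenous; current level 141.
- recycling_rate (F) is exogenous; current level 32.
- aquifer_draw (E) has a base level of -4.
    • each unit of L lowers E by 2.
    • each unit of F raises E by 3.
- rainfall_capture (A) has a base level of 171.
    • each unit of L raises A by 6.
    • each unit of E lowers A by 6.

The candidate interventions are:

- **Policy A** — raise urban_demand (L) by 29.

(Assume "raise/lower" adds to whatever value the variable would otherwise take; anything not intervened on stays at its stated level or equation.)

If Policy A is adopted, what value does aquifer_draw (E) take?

-248

Policy A (L + 29):
  L = 141 + 29 = 170
  F = 32
  E = -4 − 2·170 + 3·32 = -248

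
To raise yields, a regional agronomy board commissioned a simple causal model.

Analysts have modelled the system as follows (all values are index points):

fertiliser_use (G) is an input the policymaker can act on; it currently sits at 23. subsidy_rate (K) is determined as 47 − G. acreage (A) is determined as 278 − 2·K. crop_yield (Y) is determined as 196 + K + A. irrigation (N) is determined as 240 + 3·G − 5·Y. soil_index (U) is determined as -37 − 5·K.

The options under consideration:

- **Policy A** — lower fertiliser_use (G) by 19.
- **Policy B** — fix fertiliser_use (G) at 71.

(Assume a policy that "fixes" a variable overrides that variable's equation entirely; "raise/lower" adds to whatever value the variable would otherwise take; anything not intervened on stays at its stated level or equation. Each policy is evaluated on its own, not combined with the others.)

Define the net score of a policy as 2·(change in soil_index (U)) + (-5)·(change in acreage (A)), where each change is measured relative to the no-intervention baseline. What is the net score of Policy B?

Baseline:
  G = 23
  K = 47 − 23 = 24
  A = 278 − 2·24 = 230
  U = -37 − 5·24 = -157
Policy B (G := 71):
  G = 71
  K = 47 − 71 = -24
  A = 278 − 2·(-24) = 326
  U = -37 − 5·(-24) = 83
ΔU = 83 − (-157) = 240; ΔA = 326 − 230 = 96
Score = 2·240 + (-5)·96 = 0

0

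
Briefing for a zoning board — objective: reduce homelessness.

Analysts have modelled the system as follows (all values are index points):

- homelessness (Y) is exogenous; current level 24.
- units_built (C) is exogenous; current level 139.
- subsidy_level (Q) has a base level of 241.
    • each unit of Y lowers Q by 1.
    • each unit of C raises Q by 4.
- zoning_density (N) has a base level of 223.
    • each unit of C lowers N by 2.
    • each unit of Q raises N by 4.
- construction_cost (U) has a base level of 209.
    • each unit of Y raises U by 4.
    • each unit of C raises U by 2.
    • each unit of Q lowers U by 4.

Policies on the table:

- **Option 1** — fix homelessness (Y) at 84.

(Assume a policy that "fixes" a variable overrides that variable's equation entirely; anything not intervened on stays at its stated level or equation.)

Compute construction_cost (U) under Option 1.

Option 1 (Y := 84):
  Y = 84
  C = 139
  Q = 241 − 84 + 4·139 = 713
  U = 209 + 4·84 + 2·139 − 4·713 = -2029

-2029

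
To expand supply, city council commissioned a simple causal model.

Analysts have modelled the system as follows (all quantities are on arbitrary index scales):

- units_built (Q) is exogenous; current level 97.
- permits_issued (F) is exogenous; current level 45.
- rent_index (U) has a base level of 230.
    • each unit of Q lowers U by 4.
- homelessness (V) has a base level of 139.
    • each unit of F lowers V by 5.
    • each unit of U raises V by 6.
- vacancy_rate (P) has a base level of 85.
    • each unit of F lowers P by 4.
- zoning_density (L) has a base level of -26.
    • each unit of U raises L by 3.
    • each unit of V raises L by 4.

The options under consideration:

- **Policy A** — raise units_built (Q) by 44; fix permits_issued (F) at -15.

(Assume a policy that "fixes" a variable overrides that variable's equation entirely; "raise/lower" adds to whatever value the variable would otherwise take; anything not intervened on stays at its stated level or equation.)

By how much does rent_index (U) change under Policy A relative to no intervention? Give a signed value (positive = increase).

-176

Baseline:
  Q = 97
  U = 230 − 4·97 = -158
Policy A (Q + 44, F := -15):
  Q = 97 + 44 = 141
  U = 230 − 4·141 = -334
Change in U: -334 − (-158) = -176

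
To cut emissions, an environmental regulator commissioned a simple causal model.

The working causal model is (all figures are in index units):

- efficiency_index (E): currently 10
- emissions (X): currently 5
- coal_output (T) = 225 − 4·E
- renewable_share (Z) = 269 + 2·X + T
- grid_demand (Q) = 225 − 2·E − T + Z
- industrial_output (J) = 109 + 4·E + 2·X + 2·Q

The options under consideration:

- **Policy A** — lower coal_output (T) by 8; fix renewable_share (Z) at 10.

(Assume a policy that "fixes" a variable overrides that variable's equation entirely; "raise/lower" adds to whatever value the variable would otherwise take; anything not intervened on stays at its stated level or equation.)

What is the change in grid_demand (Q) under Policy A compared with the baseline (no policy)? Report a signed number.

Baseline:
  E = 10
  X = 5
  T = 225 − 4·10 = 185
  Z = 269 + 2·5 + 185 = 464
  Q = 225 − 2·10 − 185 + 464 = 484
Policy A (T − 8, Z := 10):
  E = 10
  X = 5
  T = 225 − 4·10 (−8 from intervention) = 177
  Z = 10
  Q = 225 − 2·10 − 177 + 10 = 38
Change in Q: 38 − 484 = -446

-446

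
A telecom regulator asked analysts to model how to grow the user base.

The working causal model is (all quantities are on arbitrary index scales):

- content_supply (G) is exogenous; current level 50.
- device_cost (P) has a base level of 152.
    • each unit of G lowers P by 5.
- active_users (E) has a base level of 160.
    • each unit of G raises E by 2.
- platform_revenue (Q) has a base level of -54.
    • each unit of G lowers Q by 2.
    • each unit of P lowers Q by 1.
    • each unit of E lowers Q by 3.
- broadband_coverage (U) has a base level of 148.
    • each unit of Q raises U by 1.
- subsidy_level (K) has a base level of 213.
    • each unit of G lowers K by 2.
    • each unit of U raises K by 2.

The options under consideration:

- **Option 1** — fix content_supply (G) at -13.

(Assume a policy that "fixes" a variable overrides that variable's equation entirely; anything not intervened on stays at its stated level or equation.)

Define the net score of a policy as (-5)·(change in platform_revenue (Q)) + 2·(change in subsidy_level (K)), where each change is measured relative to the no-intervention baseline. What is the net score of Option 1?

Baseline:
  G = 50
  P = 152 − 5·50 = -98
  E = 160 + 2·50 = 260
  Q = -54 − 2·50 − (-98) − 3·260 = -836
  U = 148 + (-836) = -688
  K = 213 − 2·50 + 2·(-688) = -1263
Option 1 (G := -13):
  G = -13
  P = 152 − 5·(-13) = 217
  E = 160 + 2·(-13) = 134
  Q = -54 − 2·(-13) − 217 − 3·134 = -647
  U = 148 + (-647) = -499
  K = 213 − 2·(-13) + 2·(-499) = -759
ΔQ = -647 − (-836) = 189; ΔK = -759 − (-1263) = 504
Score = (-5)·189 + 2·504 = 63

63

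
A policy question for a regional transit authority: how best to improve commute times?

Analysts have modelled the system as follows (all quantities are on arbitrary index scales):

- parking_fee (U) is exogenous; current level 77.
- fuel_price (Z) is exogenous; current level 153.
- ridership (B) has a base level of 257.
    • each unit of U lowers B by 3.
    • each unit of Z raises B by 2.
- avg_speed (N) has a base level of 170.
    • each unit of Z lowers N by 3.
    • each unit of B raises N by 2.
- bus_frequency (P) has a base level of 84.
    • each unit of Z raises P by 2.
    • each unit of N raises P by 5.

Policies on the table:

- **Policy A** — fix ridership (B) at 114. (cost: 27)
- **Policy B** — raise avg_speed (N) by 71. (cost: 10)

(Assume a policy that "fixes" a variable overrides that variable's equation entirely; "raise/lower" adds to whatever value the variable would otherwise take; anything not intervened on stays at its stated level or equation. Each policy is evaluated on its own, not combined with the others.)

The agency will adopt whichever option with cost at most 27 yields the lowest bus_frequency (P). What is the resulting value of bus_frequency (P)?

85

Policy A (B := 114):
  U = 77
  Z = 153
  B = 114
  N = 170 − 3·153 + 2·114 = -61
  P = 84 + 2·153 + 5·(-61) = 85
Policy B (N + 71):
  U = 77
  Z = 153
  B = 257 − 3·77 + 2·153 = 332
  N = 170 − 3·153 + 2·332 (+71 from intervention) = 446
  P = 84 + 2·153 + 5·446 = 2620
Comparing — Policy A: P=85, Policy B: P=2620. Lowest is 85 (Policy A).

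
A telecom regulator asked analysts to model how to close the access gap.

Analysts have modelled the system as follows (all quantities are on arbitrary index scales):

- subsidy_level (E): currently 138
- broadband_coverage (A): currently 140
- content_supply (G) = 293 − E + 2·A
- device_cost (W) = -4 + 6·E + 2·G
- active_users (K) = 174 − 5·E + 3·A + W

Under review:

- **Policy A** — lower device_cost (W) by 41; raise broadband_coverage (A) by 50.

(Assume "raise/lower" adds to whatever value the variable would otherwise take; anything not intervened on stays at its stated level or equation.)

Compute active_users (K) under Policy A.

Policy A (W − 41, A + 50):
  E = 138
  A = 140 + 50 = 190
  G = 293 − 138 + 2·190 = 535
  W = -4 + 6·138 + 2·535 (−41 from intervention) = 1853
  K = 174 − 5·138 + 3·190 + 1853 = 1907

1907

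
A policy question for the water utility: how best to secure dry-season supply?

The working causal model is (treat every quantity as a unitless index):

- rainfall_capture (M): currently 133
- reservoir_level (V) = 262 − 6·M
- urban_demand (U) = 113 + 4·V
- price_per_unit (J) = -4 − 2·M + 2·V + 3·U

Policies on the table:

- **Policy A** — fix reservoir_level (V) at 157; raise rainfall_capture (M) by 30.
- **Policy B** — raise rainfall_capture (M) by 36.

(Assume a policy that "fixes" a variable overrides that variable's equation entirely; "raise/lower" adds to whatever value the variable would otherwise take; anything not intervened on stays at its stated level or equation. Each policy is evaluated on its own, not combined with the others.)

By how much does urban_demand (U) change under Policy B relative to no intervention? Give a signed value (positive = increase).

Baseline:
  M = 133
  V = 262 − 6·133 = -536
  U = 113 + 4·(-536) = -2031
Policy B (M + 36):
  M = 133 + 36 = 169
  V = 262 − 6·169 = -752
  U = 113 + 4·(-752) = -2895
Change in U: -2895 − (-2031) = -864

-864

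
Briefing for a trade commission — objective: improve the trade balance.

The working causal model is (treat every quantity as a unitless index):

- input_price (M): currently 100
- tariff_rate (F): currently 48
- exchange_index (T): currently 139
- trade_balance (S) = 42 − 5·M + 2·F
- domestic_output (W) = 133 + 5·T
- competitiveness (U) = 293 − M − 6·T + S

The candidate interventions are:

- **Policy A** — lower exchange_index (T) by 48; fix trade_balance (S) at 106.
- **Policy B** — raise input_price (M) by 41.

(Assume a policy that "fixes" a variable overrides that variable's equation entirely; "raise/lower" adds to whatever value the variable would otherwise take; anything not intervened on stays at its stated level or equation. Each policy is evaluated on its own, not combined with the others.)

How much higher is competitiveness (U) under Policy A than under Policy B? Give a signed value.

1002

Policy A (T − 48, S := 106):
  M = 100
  F = 48
  T = 139 − 48 = 91
  S = 106
  U = 293 − 100 − 6·91 + 106 = -247
Policy B (M + 41):
  M = 100 + 41 = 141
  F = 48
  T = 139
  S = 42 − 5·141 + 2·48 = -567
  U = 293 − 141 − 6·139 + (-567) = -1249
U: -247 − (-1249) = 1002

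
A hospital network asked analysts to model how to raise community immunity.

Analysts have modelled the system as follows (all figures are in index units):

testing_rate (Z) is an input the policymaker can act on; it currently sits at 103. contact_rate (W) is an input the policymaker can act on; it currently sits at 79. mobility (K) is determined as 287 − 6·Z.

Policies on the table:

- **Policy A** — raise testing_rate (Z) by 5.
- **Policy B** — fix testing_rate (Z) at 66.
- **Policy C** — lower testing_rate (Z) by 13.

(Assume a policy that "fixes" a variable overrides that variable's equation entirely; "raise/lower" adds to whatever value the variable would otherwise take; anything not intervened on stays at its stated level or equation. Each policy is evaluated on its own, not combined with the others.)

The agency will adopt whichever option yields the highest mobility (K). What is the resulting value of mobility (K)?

-109

Policy A (Z + 5):
  Z = 103 + 5 = 108
  K = 287 − 6·108 = -361
Policy B (Z := 66):
  Z = 66
  K = 287 − 6·66 = -109
Policy C (Z − 13):
  Z = 103 − 13 = 90
  K = 287 − 6·90 = -253
Comparing — Policy A: K=-361, Policy B: K=-109, Policy C: K=-253. Highest is -109 (Policy B).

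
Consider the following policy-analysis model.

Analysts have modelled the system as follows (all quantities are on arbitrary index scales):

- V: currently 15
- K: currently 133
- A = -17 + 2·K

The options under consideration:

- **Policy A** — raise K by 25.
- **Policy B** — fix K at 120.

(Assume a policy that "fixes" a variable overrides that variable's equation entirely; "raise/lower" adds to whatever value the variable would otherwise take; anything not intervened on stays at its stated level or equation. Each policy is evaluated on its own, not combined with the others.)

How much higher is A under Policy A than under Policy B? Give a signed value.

76

Policy A (K + 25):
  K = 133 + 25 = 158
  A = -17 + 2·158 = 299
Policy B (K := 120):
  K = 120
  A = -17 + 2·120 = 223
A: 299 − 223 = 76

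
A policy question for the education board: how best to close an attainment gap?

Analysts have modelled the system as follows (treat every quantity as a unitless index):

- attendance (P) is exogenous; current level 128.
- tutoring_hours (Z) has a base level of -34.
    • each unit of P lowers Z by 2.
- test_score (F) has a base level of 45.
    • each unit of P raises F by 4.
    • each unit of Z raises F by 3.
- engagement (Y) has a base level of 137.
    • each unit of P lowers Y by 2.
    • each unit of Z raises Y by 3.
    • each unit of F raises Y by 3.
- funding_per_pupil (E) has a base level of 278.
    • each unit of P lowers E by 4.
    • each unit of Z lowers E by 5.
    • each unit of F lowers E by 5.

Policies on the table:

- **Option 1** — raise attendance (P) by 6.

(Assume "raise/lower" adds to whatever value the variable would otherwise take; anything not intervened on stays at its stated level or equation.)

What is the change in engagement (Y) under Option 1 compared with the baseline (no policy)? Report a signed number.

Baseline:
  P = 128
  Z = -34 − 2·128 = -290
  F = 45 + 4·128 + 3·(-290) = -313
  Y = 137 − 2·128 + 3·(-290) + 3·(-313) = -1928
Option 1 (P + 6):
  P = 128 + 6 = 134
  Z = -34 − 2·134 = -302
  F = 45 + 4·134 + 3·(-302) = -325
  Y = 137 − 2·134 + 3·(-302) + 3·(-325) = -2012
Change in Y: -2012 − (-1928) = -84

-84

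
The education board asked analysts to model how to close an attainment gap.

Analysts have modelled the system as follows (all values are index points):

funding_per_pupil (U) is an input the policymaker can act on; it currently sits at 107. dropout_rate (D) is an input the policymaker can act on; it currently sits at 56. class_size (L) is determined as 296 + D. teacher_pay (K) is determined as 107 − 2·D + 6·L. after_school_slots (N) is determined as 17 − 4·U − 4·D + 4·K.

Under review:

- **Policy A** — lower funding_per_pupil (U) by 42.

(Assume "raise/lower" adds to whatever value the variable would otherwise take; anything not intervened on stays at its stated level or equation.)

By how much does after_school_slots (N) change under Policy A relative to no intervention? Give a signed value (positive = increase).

Baseline:
  U = 107
  D = 56
  L = 296 + 56 = 352
  K = 107 − 2·56 + 6·352 = 2107
  N = 17 − 4·107 − 4·56 + 4·2107 = 7793
Policy A (U − 42):
  U = 107 − 42 = 65
  D = 56
  L = 296 + 56 = 352
  K = 107 − 2·56 + 6·352 = 2107
  N = 17 − 4·65 − 4·56 + 4·2107 = 7961
Change in N: 7961 − 7793 = 168

168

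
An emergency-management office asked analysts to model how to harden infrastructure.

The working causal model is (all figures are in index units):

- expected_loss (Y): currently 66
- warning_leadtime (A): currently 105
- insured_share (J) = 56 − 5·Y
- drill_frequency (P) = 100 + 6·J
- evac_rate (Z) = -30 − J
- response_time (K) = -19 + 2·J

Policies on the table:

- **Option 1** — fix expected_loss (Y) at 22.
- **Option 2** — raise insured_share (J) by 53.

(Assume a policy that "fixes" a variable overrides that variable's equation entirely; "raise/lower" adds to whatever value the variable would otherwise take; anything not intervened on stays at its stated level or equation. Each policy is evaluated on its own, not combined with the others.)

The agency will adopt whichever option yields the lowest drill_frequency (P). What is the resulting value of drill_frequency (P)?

Option 1 (Y := 22):
  Y = 22
  J = 56 − 5·22 = -54
  P = 100 + 6·(-54) = -224
Option 2 (J + 53):
  Y = 66
  J = 56 − 5·66 (+53 from intervention) = -221
  P = 100 + 6·(-221) = -1226
Comparing — Option 1: P=-224, Option 2: P=-1226. Lowest is -1226 (Option 2).

-1226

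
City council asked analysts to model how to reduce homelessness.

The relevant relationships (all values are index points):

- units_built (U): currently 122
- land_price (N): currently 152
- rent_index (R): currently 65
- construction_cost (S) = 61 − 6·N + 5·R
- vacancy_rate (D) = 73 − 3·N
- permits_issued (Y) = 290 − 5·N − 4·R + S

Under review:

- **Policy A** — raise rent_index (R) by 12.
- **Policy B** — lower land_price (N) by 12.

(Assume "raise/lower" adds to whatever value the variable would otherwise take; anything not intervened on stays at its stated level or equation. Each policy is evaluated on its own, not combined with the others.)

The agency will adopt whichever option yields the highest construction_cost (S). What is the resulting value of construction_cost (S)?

Policy A (R + 12):
  N = 152
  R = 65 + 12 = 77
  S = 61 − 6·152 + 5·77 = -466
Policy B (N − 12):
  N = 152 − 12 = 140
  R = 65
  S = 61 − 6·140 + 5·65 = -454
Comparing — Policy A: S=-466, Policy B: S=-454. Highest is -454 (Policy B).

-454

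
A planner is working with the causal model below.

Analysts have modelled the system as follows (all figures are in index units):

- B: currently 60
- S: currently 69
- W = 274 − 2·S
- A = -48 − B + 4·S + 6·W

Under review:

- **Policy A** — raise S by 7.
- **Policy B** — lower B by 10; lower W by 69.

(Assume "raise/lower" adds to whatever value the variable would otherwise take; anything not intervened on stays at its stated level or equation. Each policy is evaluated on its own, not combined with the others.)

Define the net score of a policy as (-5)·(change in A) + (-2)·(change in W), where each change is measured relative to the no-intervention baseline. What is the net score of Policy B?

2158

Baseline:
  B = 60
  S = 69
  W = 274 − 2·69 = 136
  A = -48 − 60 + 4·69 + 6·136 = 984
Policy B (B − 10, W − 69):
  B = 60 − 10 = 50
  S = 69
  W = 274 − 2·69 (−69 from intervention) = 67
  A = -48 − 50 + 4·69 + 6·67 = 580
ΔA = 580 − 984 = -404; ΔW = 67 − 136 = -69
Score = (-5)·(-404) + (-2)·(-69) = 2158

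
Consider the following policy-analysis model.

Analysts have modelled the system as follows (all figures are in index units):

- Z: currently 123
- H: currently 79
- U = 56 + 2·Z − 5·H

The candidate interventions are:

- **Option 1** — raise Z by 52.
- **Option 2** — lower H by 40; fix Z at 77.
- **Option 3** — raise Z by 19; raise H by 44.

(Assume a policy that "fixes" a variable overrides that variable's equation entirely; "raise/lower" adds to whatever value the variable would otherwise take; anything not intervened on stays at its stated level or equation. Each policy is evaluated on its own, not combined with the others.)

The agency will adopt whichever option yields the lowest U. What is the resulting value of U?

Option 1 (Z + 52):
  Z = 123 + 52 = 175
  H = 79
  U = 56 + 2·175 − 5·79 = 11
Option 2 (H − 40, Z := 77):
  Z = 77
  H = 79 − 40 = 39
  U = 56 + 2·77 − 5·39 = 15
Option 3 (Z + 19, H + 44):
  Z = 123 + 19 = 142
  H = 79 + 44 = 123
  U = 56 + 2·142 − 5·123 = -275
Comparing — Option 1: U=11, Option 2: U=15, Option 3: U=-275. Lowest is -275 (Option 3).

-275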